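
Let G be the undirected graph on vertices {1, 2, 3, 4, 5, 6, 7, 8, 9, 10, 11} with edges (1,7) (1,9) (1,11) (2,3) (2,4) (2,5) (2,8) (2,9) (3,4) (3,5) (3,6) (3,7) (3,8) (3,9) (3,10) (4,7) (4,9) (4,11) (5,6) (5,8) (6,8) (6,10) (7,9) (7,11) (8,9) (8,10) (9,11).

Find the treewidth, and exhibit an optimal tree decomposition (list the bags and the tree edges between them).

Each bag holds 4 vertices, so the decomposition has width 3, which upper-bounds the treewidth. On the other hand G contains the 4-clique {1, 7, 9, 11}. A clique must lie in a single bag of any decomposition, so no decomposition can have width below 3. Hence tw(G) = 3 exactly.

Treewidth 3.
Bags: B1 = {2, 3, 5, 8}  B2 = {2, 3, 8, 9}  B3 = {3, 5, 6, 8}  B4 = {2, 3, 4, 9}  B5 = {3, 4, 7, 9}  B6 = {3, 6, 8, 10}  B7 = {4, 7, 9, 11}  B8 = {1, 7, 9, 11}
Tree: B1–B2, B1–B3, B2–B4, B4–B5, B3–B6, B5–B7, B7–B8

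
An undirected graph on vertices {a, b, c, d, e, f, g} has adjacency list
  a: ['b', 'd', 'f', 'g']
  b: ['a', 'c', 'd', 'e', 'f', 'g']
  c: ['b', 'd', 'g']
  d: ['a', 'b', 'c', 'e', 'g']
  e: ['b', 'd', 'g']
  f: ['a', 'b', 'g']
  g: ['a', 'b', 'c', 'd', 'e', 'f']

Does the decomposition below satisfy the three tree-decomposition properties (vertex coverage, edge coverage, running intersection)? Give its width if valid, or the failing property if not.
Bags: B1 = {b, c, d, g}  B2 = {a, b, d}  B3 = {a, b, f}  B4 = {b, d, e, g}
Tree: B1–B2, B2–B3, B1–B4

No — edge (g,a) lies in no bag.

A tree decomposition must satisfy three properties: every vertex lies in some bag; for every edge, both endpoints lie together in some bag; and for every vertex, the bags containing it form a connected subtree. Here edge (g,a) lies in no bag, so the decomposition is invalid.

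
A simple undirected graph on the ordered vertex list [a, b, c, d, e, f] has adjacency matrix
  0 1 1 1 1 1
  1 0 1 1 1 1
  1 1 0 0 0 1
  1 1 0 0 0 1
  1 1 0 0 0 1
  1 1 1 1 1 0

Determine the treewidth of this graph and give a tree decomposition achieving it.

Treewidth 3.
One such decomposition:
Bags: B1 = {a, b, c, f}  B2 = {a, b, d, f}  B3 = {a, b, e, f}
Tree: B1–B2, B1–B3

Every bag has size at most 4, so the width is 4 − 1 = 3 and tw(G) ≤ 3. For the lower bound, the 4 vertices {a, b, d, f} are pairwise adjacent, and any tree decomposition puts a clique entirely inside one bag — forcing width ≥ 3. Therefore the treewidth is 3.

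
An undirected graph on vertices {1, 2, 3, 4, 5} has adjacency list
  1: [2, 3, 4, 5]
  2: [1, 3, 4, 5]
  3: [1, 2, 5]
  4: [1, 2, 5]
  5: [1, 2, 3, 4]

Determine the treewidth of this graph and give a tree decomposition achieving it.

The largest bag has 4 vertices, giving width 3; this decomposition certifies tw(G) ≤ 3. On the other hand G contains the 4-clique {1, 2, 3, 5}. A clique must lie in a single bag of any decomposition, so no decomposition can have width below 3. Therefore the treewidth is 3.

Treewidth 3.
One such decomposition:
Bags: B1 = {1, 2, 3, 5}  B2 = {1, 2, 4, 5}
Tree: B1–B2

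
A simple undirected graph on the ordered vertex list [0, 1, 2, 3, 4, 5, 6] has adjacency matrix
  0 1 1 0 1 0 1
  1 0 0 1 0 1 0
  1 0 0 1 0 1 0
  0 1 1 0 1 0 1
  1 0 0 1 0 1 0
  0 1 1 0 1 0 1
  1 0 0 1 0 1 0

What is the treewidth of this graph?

3

A width-3 tree decomposition is:
Bags: B1 = {0, 1, 3, 5}  B2 = {0, 2, 3, 5}  B3 = {0, 3, 4, 5}  B4 = {0, 3, 5, 6}
Tree: B1–B2, B2–B3, B3–B4
Each bag holds 4 vertices, so the decomposition has width 3, which upper-bounds the treewidth. For the lower bound: the 4 vertex sets {1,3}, {0,2}, {5}, {4} are disjoint, each induces a connected subgraph, and every pair is joined by at least one edge of G. Contracting each set to a single vertex therefore yields K_{4} as a minor, and since treewidth is minor-monotone, tw(G) ≥ tw(K_{4}) = 3. The upper and lower bounds meet at 3, so that is the treewidth.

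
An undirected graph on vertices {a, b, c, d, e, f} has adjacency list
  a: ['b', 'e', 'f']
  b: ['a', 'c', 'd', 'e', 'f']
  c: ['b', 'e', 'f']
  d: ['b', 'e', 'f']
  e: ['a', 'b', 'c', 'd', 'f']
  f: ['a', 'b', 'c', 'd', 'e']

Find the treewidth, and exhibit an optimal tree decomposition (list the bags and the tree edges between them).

Treewidth 3.
One such decomposition:
Bags: B1 = {a, b, e, f}  B2 = {b, c, e, f}  B3 = {b, d, e, f}
Tree: B1–B2, B1–B3

Every bag has size at most 4, so the width is 4 − 1 = 3 and tw(G) ≤ 3. On the other hand G contains the 4-clique {b, d, e, f}. A clique must lie in a single bag of any decomposition, so no decomposition can have width below 3. Hence tw(G) = 3 exactly.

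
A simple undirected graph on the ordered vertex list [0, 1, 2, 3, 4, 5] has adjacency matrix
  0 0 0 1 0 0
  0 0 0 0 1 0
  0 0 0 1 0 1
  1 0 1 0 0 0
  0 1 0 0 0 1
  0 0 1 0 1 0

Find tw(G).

1

A width-1 tree decomposition is:
Bags: B1 = {0, 3}  B2 = {2, 3}  B3 = {2, 5}  B4 = {4, 5}  B5 = {1, 4}
Tree: B1–B2, B2–B3, B3–B4, B4–B5
Every bag has size at most 2, so the width is 2 − 1 = 1 and tw(G) ≤ 1. Since G has at least one edge (e.g. 0–3), it is not an edgeless graph, so tw(G) ≥ 1. Hence tw(G) = 1 exactly.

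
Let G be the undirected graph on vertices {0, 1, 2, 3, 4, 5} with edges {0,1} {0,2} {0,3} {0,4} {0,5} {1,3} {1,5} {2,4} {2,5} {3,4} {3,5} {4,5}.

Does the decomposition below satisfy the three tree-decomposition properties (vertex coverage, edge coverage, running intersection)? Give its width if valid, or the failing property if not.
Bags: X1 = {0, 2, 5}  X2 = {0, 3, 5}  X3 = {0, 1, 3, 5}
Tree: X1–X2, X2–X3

No — vertex 4 appears in no bag.

A tree decomposition must satisfy three properties: every vertex lies in some bag; for every edge, both endpoints lie together in some bag; and for every vertex, the bags containing it form a connected subtree. Here vertex 4 appears in no bag, so the decomposition is invalid.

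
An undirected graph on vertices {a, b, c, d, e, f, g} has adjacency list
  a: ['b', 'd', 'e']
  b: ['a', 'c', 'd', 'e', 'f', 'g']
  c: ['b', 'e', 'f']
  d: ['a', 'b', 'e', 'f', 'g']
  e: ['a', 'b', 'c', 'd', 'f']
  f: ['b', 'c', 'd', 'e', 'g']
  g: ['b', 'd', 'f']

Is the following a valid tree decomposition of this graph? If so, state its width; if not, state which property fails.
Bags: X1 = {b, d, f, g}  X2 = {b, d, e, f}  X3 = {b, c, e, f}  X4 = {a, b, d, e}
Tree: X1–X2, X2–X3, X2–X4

Vertex coverage: the bags together contain {a, b, c, d, e, f, g}, the full vertex set. Edge coverage: each edge of G has both endpoints in at least one bag. Running intersection: for every vertex, the bags containing it form a connected subtree. All three properties hold, so this is a valid tree decomposition of width max|bag| − 1 = 3, and hence tw(G) ≤ 3.

Yes; width 3.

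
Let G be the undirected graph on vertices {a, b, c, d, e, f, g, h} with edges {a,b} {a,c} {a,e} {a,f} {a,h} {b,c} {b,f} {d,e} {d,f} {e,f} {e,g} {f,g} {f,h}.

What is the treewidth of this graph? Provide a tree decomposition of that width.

Treewidth 2.
One optimal decomposition is:
Bags: B1 = {a, e, f}  B2 = {a, f, h}  B3 = {a, b, f}  B4 = {e, f, g}  B5 = {a, b, c}  B6 = {d, e, f}
Tree: B1–B2, B2–B3, B1–B4, B3–B5, B1–B6

Every bag has size at most 3, so the width is 3 − 1 = 2 and tw(G) ≤ 2. On the other hand G contains the 3-clique {a, b, c}. A clique must lie in a single bag of any decomposition, so no decomposition can have width below 2. The upper and lower bounds meet at 2, so that is the treewidth.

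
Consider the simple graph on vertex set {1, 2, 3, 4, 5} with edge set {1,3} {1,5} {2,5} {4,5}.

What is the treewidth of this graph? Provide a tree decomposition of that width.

Treewidth 1.
One optimal decomposition is:
Bags: B1 = {1, 5}  B2 = {1, 3}  B3 = {2, 5}  B4 = {4, 5}
Tree: B1–B2, B1–B3, B1–B4

Each bag holds 2 vertices, so the decomposition has width 1, which upper-bounds the treewidth. G has an edge, so its treewidth is at least 1. The upper and lower bounds meet at 1, so that is the treewidth.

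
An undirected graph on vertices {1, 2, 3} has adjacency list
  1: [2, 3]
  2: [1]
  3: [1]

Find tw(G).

A width-1 tree decomposition is:
Bags: B1 = {1, 2}  B2 = {1, 3}
Tree: B1–B2
The largest bag has 2 vertices, giving width 1; this decomposition certifies tw(G) ≤ 1. Any graph with an edge has treewidth ≥ 1, and G has the edge 2–1. Hence tw(G) = 1 exactly.

1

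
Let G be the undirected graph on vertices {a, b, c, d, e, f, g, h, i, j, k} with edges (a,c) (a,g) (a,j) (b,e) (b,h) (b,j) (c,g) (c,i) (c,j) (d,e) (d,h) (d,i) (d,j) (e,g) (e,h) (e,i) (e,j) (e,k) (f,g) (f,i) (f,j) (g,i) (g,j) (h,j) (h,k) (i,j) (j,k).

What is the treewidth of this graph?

A width-3 tree decomposition is:
Bags: B1 = {d, e, i, j}  B2 = {d, e, h, j}  B3 = {e, g, i, j}  B4 = {e, h, j, k}  B5 = {c, g, i, j}  B6 = {a, c, g, j}  B7 = {b, e, h, j}  B8 = {f, g, i, j}
Tree: B1–B2, B1–B3, B2–B4, B3–B5, B5–B6, B4–B7, B5–B8
The largest bag has 4 vertices, giving width 3; this decomposition certifies tw(G) ≤ 3. Conversely, {a, c, g, j} is a clique of size 4, and the vertices of any clique must share a bag in every tree decomposition; so some bag has ≥ 4 vertices and tw(G) ≥ 3. The upper and lower bounds meet at 3, so that is the treewidth.

3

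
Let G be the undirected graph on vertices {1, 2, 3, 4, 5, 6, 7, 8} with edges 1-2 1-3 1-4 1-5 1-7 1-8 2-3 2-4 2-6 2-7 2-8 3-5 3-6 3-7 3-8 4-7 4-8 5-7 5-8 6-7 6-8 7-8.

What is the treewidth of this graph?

A width-4 tree decomposition is:
Bags: B1 = {1, 2, 4, 7, 8}  B2 = {1, 2, 3, 7, 8}  B3 = {2, 3, 6, 7, 8}  B4 = {1, 3, 5, 7, 8}
Tree: B1–B2, B2–B3, B2–B4
Each bag holds 5 vertices, so the decomposition has width 4, which upper-bounds the treewidth. For the lower bound, the 5 vertices {1, 2, 3, 7, 8} are pairwise adjacent, and any tree decomposition puts a clique entirely inside one bag — forcing width ≥ 4. The upper and lower bounds meet at 4, so that is the treewidth.

4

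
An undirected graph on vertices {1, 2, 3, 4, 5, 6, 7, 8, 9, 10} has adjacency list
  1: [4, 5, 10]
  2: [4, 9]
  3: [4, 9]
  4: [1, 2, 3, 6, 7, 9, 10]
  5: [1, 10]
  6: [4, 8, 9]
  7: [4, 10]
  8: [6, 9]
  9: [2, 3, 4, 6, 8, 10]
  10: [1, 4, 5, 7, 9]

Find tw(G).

2

A width-2 tree decomposition is:
Bags: B1 = {4, 9, 10}  B2 = {4, 6, 9}  B3 = {1, 4, 10}  B4 = {1, 5, 10}  B5 = {2, 4, 9}  B6 = {4, 7, 10}  B7 = {6, 8, 9}  B8 = {3, 4, 9}
Tree: B1–B2, B1–B3, B3–B4, B2–B5, B1–B6, B2–B7, B5–B8
Every bag has size at most 3, so the width is 3 − 1 = 2 and tw(G) ≤ 2. On the other hand G contains the 3-clique {6, 8, 9}. A clique must lie in a single bag of any decomposition, so no decomposition can have width below 2. The upper and lower bounds meet at 2, so that is the treewidth.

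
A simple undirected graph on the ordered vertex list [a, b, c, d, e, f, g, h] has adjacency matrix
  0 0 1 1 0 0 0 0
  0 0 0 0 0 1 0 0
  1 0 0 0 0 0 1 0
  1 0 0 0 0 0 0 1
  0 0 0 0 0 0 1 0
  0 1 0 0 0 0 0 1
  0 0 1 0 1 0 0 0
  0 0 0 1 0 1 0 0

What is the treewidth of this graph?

1

A width-1 tree decomposition is:
Bags: B1 = {e, g}  B2 = {c, g}  B3 = {a, c}  B4 = {a, d}  B5 = {d, h}  B6 = {f, h}  B7 = {b, f}
Tree: B1–B2, B2–B3, B3–B4, B4–B5, B5–B6, B6–B7
Every bag has size at most 2, so the width is 2 − 1 = 1 and tw(G) ≤ 1. Any graph with an edge has treewidth ≥ 1, and G has the edge e–g. Therefore the treewidth is 1.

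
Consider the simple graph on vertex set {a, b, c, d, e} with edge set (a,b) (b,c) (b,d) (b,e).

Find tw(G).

1

A width-1 tree decomposition is:
Bags: B1 = {b, d}  B2 = {a, b}  B3 = {b, e}  B4 = {b, c}
Tree: B1–B2, B2–B3, B1–B4
Every bag has size at most 2, so the width is 2 − 1 = 1 and tw(G) ≤ 1. Any graph with an edge has treewidth ≥ 1, and G has the edge d–b. The upper and lower bounds meet at 1, so that is the treewidth.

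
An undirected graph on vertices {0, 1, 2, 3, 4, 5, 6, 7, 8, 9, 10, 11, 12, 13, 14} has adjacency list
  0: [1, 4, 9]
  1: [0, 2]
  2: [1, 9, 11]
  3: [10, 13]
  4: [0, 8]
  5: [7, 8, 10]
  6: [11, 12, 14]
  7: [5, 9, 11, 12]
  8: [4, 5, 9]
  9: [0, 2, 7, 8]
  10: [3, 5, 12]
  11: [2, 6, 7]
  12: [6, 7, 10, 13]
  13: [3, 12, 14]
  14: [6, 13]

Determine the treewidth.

3

A width-3 tree decomposition is:
Bags: B1 = {0, 1, 4, 8}  B2 = {0, 1, 8, 9}  B3 = {1, 2, 8, 9}  B4 = {2, 5, 8, 9}  B5 = {2, 5, 7, 9}  B6 = {2, 5, 7, 11}  B7 = {5, 7, 10, 11}  B8 = {7, 10, 11, 12}  B9 = {6, 10, 11, 12}  B10 = {3, 6, 10, 12}  B11 = {3, 6, 12, 13}  B12 = {3, 6, 13, 14}
Tree: B1–B2, B2–B3, B3–B4, B4–B5, B5–B6, B6–B7, B7–B8, B8–B9, B9–B10, B10–B11, B11–B12
Each bag holds 4 vertices, so the decomposition has width 3, which upper-bounds the treewidth. For the lower bound: the 4 vertex sets {0,1,4}, {8}, {9}, {2,5,7,11} are disjoint, each induces a connected subgraph, and every pair is joined by at least one edge of G. Contracting each set to a single vertex therefore yields K_{4} as a minor, and since treewidth is minor-monotone, tw(G) ≥ tw(K_{4}) = 3. Hence tw(G) = 3 exactly.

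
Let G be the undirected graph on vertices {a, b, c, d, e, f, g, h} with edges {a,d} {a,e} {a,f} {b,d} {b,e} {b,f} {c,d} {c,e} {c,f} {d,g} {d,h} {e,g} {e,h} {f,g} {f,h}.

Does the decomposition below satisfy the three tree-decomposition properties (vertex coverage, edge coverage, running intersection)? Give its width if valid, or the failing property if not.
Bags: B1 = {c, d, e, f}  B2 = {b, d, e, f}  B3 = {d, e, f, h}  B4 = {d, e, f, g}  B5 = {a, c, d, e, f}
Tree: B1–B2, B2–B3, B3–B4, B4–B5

A tree decomposition must satisfy three properties: every vertex lies in some bag; for every edge, both endpoints lie together in some bag; and for every vertex, the bags containing it form a connected subtree. Here bags containing vertex c are not connected in the tree, so the decomposition is invalid.

No — bags containing vertex c are not connected in the tree.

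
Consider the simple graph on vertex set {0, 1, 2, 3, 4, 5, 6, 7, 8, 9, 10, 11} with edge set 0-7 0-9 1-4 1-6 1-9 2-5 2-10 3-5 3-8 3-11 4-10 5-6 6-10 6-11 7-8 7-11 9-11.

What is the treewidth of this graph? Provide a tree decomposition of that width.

Every bag has size at most 4, so the width is 4 − 1 = 3 and tw(G) ≤ 3. For the lower bound: the 4 vertex sets {2,4,10}, {5}, {6}, {1,3,9,11} are disjoint, each induces a connected subgraph, and every pair is joined by at least one edge of G. Contracting each set to a single vertex therefore yields K_{4} as a minor, and since treewidth is minor-monotone, tw(G) ≥ tw(K_{4}) = 3. Therefore the treewidth is 3.

Treewidth 3.
One optimal decomposition is:
Bags: B1 = {2, 4, 5, 10}  B2 = {4, 5, 6, 10}  B3 = {1, 4, 5, 6}  B4 = {1, 3, 5, 6}  B5 = {1, 3, 6, 11}  B6 = {1, 3, 9, 11}  B7 = {3, 8, 9, 11}  B8 = {7, 8, 9, 11}  B9 = {0, 7, 8, 9}
Tree: B1–B2, B2–B3, B3–B4, B4–B5, B5–B6, B6–B7, B7–B8, B8–B9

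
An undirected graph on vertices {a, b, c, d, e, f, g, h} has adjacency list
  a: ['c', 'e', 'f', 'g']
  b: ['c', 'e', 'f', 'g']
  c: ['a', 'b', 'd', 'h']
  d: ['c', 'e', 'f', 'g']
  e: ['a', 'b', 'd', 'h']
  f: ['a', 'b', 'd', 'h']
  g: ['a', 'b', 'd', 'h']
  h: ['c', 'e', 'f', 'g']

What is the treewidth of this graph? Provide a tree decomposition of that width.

Treewidth 4.
Bags: B1 = {c, d, e, f, g}  B2 = {a, c, e, f, g}  B3 = {b, c, e, f, g}  B4 = {c, e, f, g, h}
Tree: B1–B2, B2–B3, B3–B4

Every bag has size at most 5, so the width is 5 − 1 = 4 and tw(G) ≤ 4. For the lower bound: the 5 vertex sets {d,f}, {a,g}, {b,e}, {c}, {h} are disjoint, each induces a connected subgraph, and every pair is joined by at least one edge of G. Contracting each set to a single vertex therefore yields K_{5} as a minor, and since treewidth is minor-monotone, tw(G) ≥ tw(K_{5}) = 4. Hence tw(G) = 4 exactly.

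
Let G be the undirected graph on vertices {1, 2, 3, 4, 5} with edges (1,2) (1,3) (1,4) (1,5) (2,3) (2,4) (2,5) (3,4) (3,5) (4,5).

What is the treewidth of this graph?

A width-4 tree decomposition is:
Bags: B1 = {1, 2, 3, 4, 5}
Tree: (single bag)
A single bag containing all 5 vertices is trivially a valid decomposition of width 4. On the other hand G contains the 5-clique {1, 2, 3, 4, 5}. A clique must lie in a single bag of any decomposition, so no decomposition can have width below 4. Combining the bounds, tw(G) = 4.

4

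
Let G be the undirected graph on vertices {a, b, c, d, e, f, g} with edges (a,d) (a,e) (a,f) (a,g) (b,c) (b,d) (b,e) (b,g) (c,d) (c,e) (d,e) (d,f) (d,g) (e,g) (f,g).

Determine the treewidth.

3

A width-3 tree decomposition is:
Bags: B1 = {b, d, e, g}  B2 = {a, d, e, g}  B3 = {a, d, f, g}  B4 = {b, c, d, e}
Tree: B1–B2, B2–B3, B1–B4
The largest bag has 4 vertices, giving width 3; this decomposition certifies tw(G) ≤ 3. Conversely, {a, d, e, g} is a clique of size 4, and the vertices of any clique must share a bag in every tree decomposition; so some bag has ≥ 4 vertices and tw(G) ≥ 3. Combining the bounds, tw(G) = 3.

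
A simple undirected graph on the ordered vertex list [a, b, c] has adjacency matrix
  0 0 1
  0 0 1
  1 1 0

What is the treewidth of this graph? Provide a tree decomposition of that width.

Each bag holds 2 vertices, so the decomposition has width 1, which upper-bounds the treewidth. Any graph with an edge has treewidth ≥ 1, and G has the edge c–a. Hence tw(G) = 1 exactly.

Treewidth 1.
One optimal decomposition is:
Bags: B1 = {a, c}  B2 = {b, c}
Tree: B1–B2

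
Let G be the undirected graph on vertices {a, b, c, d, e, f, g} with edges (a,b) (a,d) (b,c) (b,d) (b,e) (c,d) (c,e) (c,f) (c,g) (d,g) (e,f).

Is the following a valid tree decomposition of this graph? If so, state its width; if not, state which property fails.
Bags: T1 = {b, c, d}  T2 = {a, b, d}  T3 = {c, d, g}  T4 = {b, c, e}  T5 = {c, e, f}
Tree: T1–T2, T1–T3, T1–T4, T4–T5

Yes; width 2.

Checking the three conditions: (i) the bags cover all of {a, b, c, d, e, f, g}; (ii) for each edge, some bag contains both endpoints; (iii) the bags containing any fixed vertex form a subtree. All hold, so the decomposition is valid with width 3 − 1 = 2.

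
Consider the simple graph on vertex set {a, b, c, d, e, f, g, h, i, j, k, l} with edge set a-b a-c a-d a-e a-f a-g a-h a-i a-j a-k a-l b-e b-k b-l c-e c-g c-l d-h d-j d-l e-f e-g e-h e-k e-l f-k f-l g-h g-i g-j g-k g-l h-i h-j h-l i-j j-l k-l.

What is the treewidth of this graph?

A width-4 tree decomposition is:
Bags: B1 = {a, d, h, j, l}  B2 = {a, g, h, j, l}  B3 = {a, e, g, h, l}  B4 = {a, e, g, k, l}  B5 = {a, c, e, g, l}  B6 = {a, b, e, k, l}  B7 = {a, e, f, k, l}  B8 = {a, g, h, i, j}
Tree: B1–B2, B2–B3, B3–B4, B4–B5, B4–B6, B6–B7, B2–B8
The largest bag has 5 vertices, giving width 4; this decomposition certifies tw(G) ≤ 4. Conversely, {a, d, h, j, l} is a clique of size 5, and the vertices of any clique must share a bag in every tree decomposition; so some bag has ≥ 5 vertices and tw(G) ≥ 4. The upper and lower bounds meet at 4, so that is the treewidth.

4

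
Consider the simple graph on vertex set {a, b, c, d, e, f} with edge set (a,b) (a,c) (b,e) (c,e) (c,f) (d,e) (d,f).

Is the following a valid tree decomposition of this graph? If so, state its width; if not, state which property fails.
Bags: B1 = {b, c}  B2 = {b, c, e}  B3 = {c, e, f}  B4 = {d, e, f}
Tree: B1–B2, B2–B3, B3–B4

No — vertex a appears in no bag.

A tree decomposition must satisfy three properties: every vertex lies in some bag; for every edge, both endpoints lie together in some bag; and for every vertex, the bags containing it form a connected subtree. Here vertex a appears in no bag, so the decomposition is invalid.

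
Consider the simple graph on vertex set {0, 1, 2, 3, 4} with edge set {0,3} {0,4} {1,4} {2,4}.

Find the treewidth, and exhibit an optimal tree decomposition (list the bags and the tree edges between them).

Each bag holds 2 vertices, so the decomposition has width 1, which upper-bounds the treewidth. Any graph with an edge has treewidth ≥ 1, and G has the edge 4–0. The upper and lower bounds meet at 1, so that is the treewidth.

Treewidth 1.
One optimal decomposition is:
Bags: B1 = {0, 4}  B2 = {1, 4}  B3 = {0, 3}  B4 = {2, 4}
Tree: B1–B2, B1–B3, B2–B4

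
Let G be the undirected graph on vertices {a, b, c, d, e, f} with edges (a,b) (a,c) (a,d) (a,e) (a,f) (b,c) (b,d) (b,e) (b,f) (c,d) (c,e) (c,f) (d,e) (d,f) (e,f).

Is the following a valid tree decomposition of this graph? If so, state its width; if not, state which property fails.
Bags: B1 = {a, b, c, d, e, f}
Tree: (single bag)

Checking the three conditions: (i) the bags cover all of {a, b, c, d, e, f}; (ii) for each edge, some bag contains both endpoints; (iii) the bags containing any fixed vertex form a subtree. All hold, so the decomposition is valid with width 6 − 1 = 5.

Yes; width 5.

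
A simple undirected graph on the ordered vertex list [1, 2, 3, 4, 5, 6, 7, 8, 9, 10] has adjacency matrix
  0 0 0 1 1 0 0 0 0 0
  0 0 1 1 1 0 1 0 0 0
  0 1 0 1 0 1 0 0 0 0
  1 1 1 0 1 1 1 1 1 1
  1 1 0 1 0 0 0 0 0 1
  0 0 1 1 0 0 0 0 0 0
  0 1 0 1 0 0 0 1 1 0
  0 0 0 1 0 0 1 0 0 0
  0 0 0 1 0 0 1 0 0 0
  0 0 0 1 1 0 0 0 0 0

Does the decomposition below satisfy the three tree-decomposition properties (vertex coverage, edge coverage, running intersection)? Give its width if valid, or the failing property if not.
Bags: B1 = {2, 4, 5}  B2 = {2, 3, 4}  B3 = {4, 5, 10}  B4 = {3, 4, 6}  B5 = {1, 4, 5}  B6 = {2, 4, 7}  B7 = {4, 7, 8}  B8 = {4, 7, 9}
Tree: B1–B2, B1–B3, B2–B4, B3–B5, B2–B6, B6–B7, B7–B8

Vertex coverage: the bags together contain {1, 2, 3, 4, 5, 6, 7, 8, 9, 10}, the full vertex set. Edge coverage: each edge of G has both endpoints in at least one bag. Running intersection: for every vertex, the bags containing it form a connected subtree. All three properties hold, so this is a valid tree decomposition of width max|bag| − 1 = 2, and hence tw(G) ≤ 2.

Yes; width 2.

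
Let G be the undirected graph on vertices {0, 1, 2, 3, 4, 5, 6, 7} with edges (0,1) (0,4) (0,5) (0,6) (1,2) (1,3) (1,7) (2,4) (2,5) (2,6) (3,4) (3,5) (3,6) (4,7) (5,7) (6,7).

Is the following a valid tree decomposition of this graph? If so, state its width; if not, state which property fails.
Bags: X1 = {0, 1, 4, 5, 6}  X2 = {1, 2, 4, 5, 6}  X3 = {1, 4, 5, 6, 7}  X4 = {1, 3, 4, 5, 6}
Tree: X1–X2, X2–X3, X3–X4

Checking the three conditions: (i) the bags cover all of {0, 1, 2, 3, 4, 5, 6, 7}; (ii) for each edge, some bag contains both endpoints; (iii) the bags containing any fixed vertex form a subtree. All hold, so the decomposition is valid with width 5 − 1 = 4.

Yes; width 4.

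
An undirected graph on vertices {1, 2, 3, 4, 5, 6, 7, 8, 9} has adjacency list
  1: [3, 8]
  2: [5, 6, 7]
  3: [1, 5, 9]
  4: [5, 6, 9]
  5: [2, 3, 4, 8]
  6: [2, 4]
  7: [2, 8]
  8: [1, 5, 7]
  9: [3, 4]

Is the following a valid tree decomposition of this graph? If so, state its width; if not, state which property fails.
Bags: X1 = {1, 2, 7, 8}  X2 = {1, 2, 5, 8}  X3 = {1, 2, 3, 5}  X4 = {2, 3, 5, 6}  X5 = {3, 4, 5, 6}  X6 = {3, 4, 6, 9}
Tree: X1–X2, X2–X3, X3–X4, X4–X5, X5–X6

Every vertex of G appears in some bag (union = {1, 2, 3, 4, 5, 6, 7, 8, 9}); every edge is covered by a bag; and for each vertex v the set of bags containing v is connected in the bag tree. The decomposition is therefore valid. The largest bag has 4 vertices, so the width is 3.

Yes; width 3.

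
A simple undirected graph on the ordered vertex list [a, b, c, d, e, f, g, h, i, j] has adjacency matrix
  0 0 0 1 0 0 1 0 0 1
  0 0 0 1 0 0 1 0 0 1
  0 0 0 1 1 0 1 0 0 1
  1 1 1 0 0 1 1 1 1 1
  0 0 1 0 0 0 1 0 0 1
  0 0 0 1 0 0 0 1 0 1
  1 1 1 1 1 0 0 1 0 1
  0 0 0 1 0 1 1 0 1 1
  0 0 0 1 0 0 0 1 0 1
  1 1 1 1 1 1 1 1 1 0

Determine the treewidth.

3

A width-3 tree decomposition is:
Bags: B1 = {d, g, h, j}  B2 = {d, h, i, j}  B3 = {c, d, g, j}  B4 = {a, d, g, j}  B5 = {c, e, g, j}  B6 = {d, f, h, j}  B7 = {b, d, g, j}
Tree: B1–B2, B1–B3, B1–B4, B3–B5, B2–B6, B1–B7
The largest bag has 4 vertices, giving width 3; this decomposition certifies tw(G) ≤ 3. Conversely, {d, g, h, j} is a clique of size 4, and the vertices of any clique must share a bag in every tree decomposition; so some bag has ≥ 4 vertices and tw(G) ≥ 3. Therefore the treewidth is 3.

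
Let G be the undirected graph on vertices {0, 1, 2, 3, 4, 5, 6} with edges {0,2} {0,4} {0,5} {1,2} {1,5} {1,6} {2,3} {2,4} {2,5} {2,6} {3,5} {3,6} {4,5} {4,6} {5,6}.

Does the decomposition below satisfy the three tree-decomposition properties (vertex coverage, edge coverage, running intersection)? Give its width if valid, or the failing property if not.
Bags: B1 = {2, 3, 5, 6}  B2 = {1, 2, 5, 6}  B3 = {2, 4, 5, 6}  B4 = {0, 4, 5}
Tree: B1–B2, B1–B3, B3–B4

No — edge (2,0) lies in no bag.

A tree decomposition must satisfy three properties: every vertex lies in some bag; for every edge, both endpoints lie together in some bag; and for every vertex, the bags containing it form a connected subtree. Here edge (2,0) lies in no bag, so the decomposition is invalid.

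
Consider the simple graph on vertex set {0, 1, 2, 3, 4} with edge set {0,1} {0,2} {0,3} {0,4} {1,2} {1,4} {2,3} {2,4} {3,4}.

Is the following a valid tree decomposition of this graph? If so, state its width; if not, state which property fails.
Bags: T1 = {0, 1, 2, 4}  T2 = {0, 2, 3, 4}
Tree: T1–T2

Checking the three conditions: (i) the bags cover all of {0, 1, 2, 3, 4}; (ii) for each edge, some bag contains both endpoints; (iii) the bags containing any fixed vertex form a subtree. All hold, so the decomposition is valid with width 4 − 1 = 3.

Yes; width 3.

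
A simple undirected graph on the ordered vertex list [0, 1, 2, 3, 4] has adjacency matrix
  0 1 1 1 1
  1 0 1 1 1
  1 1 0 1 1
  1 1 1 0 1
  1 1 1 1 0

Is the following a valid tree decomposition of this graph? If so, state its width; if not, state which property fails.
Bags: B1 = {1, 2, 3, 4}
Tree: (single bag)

No — vertex 0 appears in no bag.

A tree decomposition must satisfy three properties: every vertex lies in some bag; for every edge, both endpoints lie together in some bag; and for every vertex, the bags containing it form a connected subtree. Here vertex 0 appears in no bag, so the decomposition is invalid.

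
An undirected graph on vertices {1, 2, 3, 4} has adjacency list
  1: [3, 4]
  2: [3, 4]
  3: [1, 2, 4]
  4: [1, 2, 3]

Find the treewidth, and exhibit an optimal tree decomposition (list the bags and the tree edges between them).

Treewidth 2.
One optimal decomposition is:
Bags: B1 = {2, 3, 4}  B2 = {1, 3, 4}
Tree: B1–B2

Each bag holds 3 vertices, so the decomposition has width 2, which upper-bounds the treewidth. Conversely, {1, 3, 4} is a clique of size 3, and the vertices of any clique must share a bag in every tree decomposition; so some bag has ≥ 3 vertices and tw(G) ≥ 2. The upper and lower bounds meet at 2, so that is the treewidth.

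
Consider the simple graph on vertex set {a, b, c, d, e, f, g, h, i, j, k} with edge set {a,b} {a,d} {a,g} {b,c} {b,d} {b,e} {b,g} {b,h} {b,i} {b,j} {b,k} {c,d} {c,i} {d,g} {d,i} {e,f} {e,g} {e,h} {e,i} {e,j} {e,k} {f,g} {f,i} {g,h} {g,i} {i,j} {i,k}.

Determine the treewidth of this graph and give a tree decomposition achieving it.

Treewidth 3.
One such decomposition:
Bags: B1 = {b, e, g, i}  B2 = {b, d, g, i}  B3 = {b, e, i, k}  B4 = {b, c, d, i}  B5 = {b, e, i, j}  B6 = {b, e, g, h}  B7 = {e, f, g, i}  B8 = {a, b, d, g}
Tree: B1–B2, B1–B3, B2–B4, B1–B5, B1–B6, B1–B7, B2–B8

Every bag has size at most 4, so the width is 4 − 1 = 3 and tw(G) ≤ 3. On the other hand G contains the 4-clique {e, f, g, i}. A clique must lie in a single bag of any decomposition, so no decomposition can have width below 3. Hence tw(G) = 3 exactly.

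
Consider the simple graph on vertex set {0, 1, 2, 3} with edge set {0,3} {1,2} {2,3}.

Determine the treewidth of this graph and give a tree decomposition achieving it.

Treewidth 1.
One such decomposition:
Bags: B1 = {1, 2}  B2 = {2, 3}  B3 = {0, 3}
Tree: B1–B2, B2–B3

Every bag has size at most 2, so the width is 2 − 1 = 1 and tw(G) ≤ 1. G has an edge, so its treewidth is at least 1. Therefore the treewidth is 1.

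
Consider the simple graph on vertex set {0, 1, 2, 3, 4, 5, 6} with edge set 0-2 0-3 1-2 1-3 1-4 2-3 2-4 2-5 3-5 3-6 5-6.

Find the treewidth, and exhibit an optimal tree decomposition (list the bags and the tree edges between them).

Treewidth 2.
One optimal decomposition is:
Bags: B1 = {1, 2, 4}  B2 = {1, 2, 3}  B3 = {0, 2, 3}  B4 = {2, 3, 5}  B5 = {3, 5, 6}
Tree: B1–B2, B2–B3, B3–B4, B4–B5

Each bag holds 3 vertices, so the decomposition has width 2, which upper-bounds the treewidth. Conversely, {0, 2, 3} is a clique of size 3, and the vertices of any clique must share a bag in every tree decomposition; so some bag has ≥ 3 vertices and tw(G) ≥ 2. Combining the bounds, tw(G) = 2.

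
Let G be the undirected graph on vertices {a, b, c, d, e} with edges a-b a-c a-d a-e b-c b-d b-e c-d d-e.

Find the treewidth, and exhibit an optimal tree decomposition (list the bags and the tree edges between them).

Treewidth 3.
One such decomposition:
Bags: B1 = {a, b, c, d}  B2 = {a, b, d, e}
Tree: B1–B2

Each bag holds 4 vertices, so the decomposition has width 3, which upper-bounds the treewidth. For the lower bound, the 4 vertices {a, b, d, e} are pairwise adjacent, and any tree decomposition puts a clique entirely inside one bag — forcing width ≥ 3. The upper and lower bounds meet at 3, so that is the treewidth.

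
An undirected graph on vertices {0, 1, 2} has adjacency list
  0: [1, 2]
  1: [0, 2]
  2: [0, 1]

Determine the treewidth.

A width-2 tree decomposition is:
Bags: B1 = {0, 1, 2}
Tree: (single bag)
A single bag containing all 3 vertices is trivially a valid decomposition of width 2. Conversely, {0, 1, 2} is a clique of size 3, and the vertices of any clique must share a bag in every tree decomposition; so some bag has ≥ 3 vertices and tw(G) ≥ 2. Combining the bounds, tw(G) = 2.

2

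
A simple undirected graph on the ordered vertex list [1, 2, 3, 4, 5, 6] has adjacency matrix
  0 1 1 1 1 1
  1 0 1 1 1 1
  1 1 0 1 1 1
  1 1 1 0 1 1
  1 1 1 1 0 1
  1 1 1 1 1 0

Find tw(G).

5

A width-5 tree decomposition is:
Bags: B1 = {1, 2, 3, 4, 5, 6}
Tree: (single bag)
A single bag containing all 6 vertices is trivially a valid decomposition of width 5. On the other hand G contains the 6-clique {1, 2, 3, 4, 5, 6}. A clique must lie in a single bag of any decomposition, so no decomposition can have width below 5. Combining the bounds, tw(G) = 5.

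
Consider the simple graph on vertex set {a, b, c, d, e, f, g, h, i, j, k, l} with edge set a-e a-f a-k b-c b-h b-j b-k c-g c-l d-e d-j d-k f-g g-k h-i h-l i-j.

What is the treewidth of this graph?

3

A width-3 tree decomposition is:
Bags: B1 = {a, e, f, g}  B2 = {a, e, g, k}  B3 = {d, e, g, k}  B4 = {c, d, g, k}  B5 = {b, c, d, k}  B6 = {b, c, d, j}  B7 = {b, c, j, l}  B8 = {b, h, j, l}  B9 = {h, i, j, l}
Tree: B1–B2, B2–B3, B3–B4, B4–B5, B5–B6, B6–B7, B7–B8, B8–B9
The largest bag has 4 vertices, giving width 3; this decomposition certifies tw(G) ≤ 3. For the lower bound: the 4 vertex sets {a,e,f}, {g}, {k}, {b,c,d,j} are disjoint, each induces a connected subgraph, and every pair is joined by at least one edge of G. Contracting each set to a single vertex therefore yields K_{4} as a minor, and since treewidth is minor-monotone, tw(G) ≥ tw(K_{4}) = 3. Therefore the treewidth is 3.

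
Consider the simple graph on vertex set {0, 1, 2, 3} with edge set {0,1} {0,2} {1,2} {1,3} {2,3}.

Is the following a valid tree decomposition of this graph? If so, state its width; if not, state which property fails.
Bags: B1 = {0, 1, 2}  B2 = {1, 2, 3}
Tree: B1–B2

Checking the three conditions: (i) the bags cover all of {0, 1, 2, 3}; (ii) for each edge, some bag contains both endpoints; (iii) the bags containing any fixed vertex form a subtree. All hold, so the decomposition is valid with width 3 − 1 = 2.

Yes; width 2.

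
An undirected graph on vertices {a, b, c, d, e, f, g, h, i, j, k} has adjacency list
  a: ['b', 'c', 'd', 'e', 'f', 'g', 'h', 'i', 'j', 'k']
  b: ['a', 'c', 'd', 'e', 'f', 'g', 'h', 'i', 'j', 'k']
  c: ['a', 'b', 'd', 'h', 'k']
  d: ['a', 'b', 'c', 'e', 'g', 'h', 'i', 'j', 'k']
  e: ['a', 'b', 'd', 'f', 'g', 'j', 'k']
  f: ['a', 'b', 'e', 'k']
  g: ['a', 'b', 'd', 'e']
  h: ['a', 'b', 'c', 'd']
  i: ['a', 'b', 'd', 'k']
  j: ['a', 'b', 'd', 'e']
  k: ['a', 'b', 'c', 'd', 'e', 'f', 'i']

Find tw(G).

4

A width-4 tree decomposition is:
Bags: B1 = {a, b, d, e, j}  B2 = {a, b, d, e, k}  B3 = {a, b, c, d, k}  B4 = {a, b, d, i, k}  B5 = {a, b, e, f, k}  B6 = {a, b, c, d, h}  B7 = {a, b, d, e, g}
Tree: B1–B2, B2–B3, B2–B4, B2–B5, B3–B6, B2–B7
The largest bag has 5 vertices, giving width 4; this decomposition certifies tw(G) ≤ 4. On the other hand G contains the 5-clique {a, b, d, e, g}. A clique must lie in a single bag of any decomposition, so no decomposition can have width below 4. The upper and lower bounds meet at 4, so that is the treewidth.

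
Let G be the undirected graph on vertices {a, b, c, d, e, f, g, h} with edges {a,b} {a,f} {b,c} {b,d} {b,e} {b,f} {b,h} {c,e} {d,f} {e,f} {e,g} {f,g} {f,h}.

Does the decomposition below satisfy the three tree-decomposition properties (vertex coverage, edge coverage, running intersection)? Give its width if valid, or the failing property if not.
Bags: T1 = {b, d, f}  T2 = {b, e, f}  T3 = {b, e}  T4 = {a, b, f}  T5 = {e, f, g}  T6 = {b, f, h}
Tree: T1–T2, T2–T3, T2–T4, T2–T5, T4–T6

A tree decomposition must satisfy three properties: every vertex lies in some bag; for every edge, both endpoints lie together in some bag; and for every vertex, the bags containing it form a connected subtree. Here vertex c appears in no bag, so the decomposition is invalid.

No — vertex c appears in no bag.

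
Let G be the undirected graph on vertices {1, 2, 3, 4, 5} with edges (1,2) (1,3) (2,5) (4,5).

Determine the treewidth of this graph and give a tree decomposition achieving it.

Treewidth 1.
One such decomposition:
Bags: B1 = {1, 3}  B2 = {1, 2}  B3 = {2, 5}  B4 = {4, 5}
Tree: B1–B2, B2–B3, B3–B4

Each bag holds 2 vertices, so the decomposition has width 1, which upper-bounds the treewidth. Any graph with an edge has treewidth ≥ 1, and G has the edge 3–1. Combining the bounds, tw(G) = 1.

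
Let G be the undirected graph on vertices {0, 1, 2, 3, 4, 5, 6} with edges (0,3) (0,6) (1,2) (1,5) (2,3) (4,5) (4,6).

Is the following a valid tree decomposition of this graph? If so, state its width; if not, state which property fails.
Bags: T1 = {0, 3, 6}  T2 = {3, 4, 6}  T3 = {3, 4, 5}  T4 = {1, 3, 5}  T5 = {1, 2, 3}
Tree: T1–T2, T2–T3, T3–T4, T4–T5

Checking the three conditions: (i) the bags cover all of {0, 1, 2, 3, 4, 5, 6}; (ii) for each edge, some bag contains both endpoints; (iii) the bags containing any fixed vertex form a subtree. All hold, so the decomposition is valid with width 3 − 1 = 2.

Yes; width 2.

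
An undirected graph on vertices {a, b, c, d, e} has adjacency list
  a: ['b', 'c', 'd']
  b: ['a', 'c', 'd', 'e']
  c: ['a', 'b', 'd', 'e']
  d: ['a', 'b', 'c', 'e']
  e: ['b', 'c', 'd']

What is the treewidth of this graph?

A width-3 tree decomposition is:
Bags: B1 = {a, b, c, d}  B2 = {b, c, d, e}
Tree: B1–B2
Every bag has size at most 4, so the width is 4 − 1 = 3 and tw(G) ≤ 3. Conversely, {b, c, d, e} is a clique of size 4, and the vertices of any clique must share a bag in every tree decomposition; so some bag has ≥ 4 vertices and tw(G) ≥ 3. The upper and lower bounds meet at 3, so that is the treewidth.

3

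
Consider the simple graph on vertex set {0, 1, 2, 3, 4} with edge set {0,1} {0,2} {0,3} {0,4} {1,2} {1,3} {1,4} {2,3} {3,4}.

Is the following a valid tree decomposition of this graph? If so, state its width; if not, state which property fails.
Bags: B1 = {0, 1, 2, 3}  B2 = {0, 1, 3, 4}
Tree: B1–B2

Vertex coverage: the bags together contain {0, 1, 2, 3, 4}, the full vertex set. Edge coverage: each edge of G has both endpoints in at least one bag. Running intersection: for every vertex, the bags containing it form a connected subtree. All three properties hold, so this is a valid tree decomposition of width max|bag| − 1 = 3, and hence tw(G) ≤ 3.

Yes; width 3.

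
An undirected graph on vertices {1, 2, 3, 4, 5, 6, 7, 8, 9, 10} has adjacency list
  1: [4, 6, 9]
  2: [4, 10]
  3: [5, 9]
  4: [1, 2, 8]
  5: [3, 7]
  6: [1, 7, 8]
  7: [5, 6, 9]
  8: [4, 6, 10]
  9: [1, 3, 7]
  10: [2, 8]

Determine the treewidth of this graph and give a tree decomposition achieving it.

Each bag holds 3 vertices, so the decomposition has width 2, which upper-bounds the treewidth. Since 10–2–4–8–10 is a cycle in G, G is not acyclic. Forests are exactly the graphs of treewidth ≤ 1, so tw(G) ≥ 2. Combining the bounds, tw(G) = 2.

Treewidth 2.
One optimal decomposition is:
Bags: B1 = {2, 8, 10}  B2 = {2, 4, 8}  B3 = {4, 6, 8}  B4 = {1, 4, 6}  B5 = {1, 6, 7}  B6 = {1, 7, 9}  B7 = {5, 7, 9}  B8 = {3, 5, 9}
Tree: B1–B2, B2–B3, B3–B4, B4–B5, B5–B6, B6–B7, B7–B8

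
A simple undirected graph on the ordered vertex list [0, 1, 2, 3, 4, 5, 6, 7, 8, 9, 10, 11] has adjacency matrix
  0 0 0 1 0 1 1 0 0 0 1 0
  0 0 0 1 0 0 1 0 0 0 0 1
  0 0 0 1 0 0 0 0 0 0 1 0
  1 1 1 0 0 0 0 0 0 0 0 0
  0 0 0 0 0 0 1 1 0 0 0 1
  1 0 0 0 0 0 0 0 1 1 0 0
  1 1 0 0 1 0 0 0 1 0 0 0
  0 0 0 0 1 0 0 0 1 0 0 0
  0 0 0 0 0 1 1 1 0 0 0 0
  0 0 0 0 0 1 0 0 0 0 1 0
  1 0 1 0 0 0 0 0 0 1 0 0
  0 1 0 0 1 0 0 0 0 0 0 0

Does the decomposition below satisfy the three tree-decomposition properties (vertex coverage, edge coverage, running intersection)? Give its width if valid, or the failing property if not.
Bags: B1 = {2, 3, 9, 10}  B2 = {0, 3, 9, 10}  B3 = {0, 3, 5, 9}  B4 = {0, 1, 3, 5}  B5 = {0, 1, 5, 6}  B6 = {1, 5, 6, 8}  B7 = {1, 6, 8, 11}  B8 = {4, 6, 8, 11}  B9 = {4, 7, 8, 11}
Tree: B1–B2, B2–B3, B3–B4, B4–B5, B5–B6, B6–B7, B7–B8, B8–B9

Yes; width 3.

Vertex coverage: the bags together contain {0, 1, 2, 3, 4, 5, 6, 7, 8, 9, 10, 11}, the full vertex set. Edge coverage: each edge of G has both endpoints in at least one bag. Running intersection: for every vertex, the bags containing it form a connected subtree. All three properties hold, so this is a valid tree decomposition of width max|bag| − 1 = 3, and hence tw(G) ≤ 3.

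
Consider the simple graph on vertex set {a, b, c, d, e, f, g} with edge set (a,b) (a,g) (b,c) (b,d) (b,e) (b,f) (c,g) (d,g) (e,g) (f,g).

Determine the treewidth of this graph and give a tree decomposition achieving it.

Treewidth 2.
One such decomposition:
Bags: B1 = {b, f, g}  B2 = {a, b, g}  B3 = {b, c, g}  B4 = {b, d, g}  B5 = {b, e, g}
Tree: B1–B2, B2–B3, B3–B4, B4–B5

The largest bag has 3 vertices, giving width 2; this decomposition certifies tw(G) ≤ 2. Since b–f–g–a–b is a cycle in G, G is not acyclic. Forests are exactly the graphs of treewidth ≤ 1, so tw(G) ≥ 2. Therefore the treewidth is 2.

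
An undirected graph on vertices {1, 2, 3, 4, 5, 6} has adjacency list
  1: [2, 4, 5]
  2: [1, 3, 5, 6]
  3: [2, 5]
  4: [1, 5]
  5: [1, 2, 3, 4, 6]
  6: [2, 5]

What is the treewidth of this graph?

2

A width-2 tree decomposition is:
Bags: B1 = {1, 2, 5}  B2 = {1, 4, 5}  B3 = {2, 3, 5}  B4 = {2, 5, 6}
Tree: B1–B2, B1–B3, B3–B4
The largest bag has 3 vertices, giving width 2; this decomposition certifies tw(G) ≤ 2. On the other hand G contains the 3-clique {1, 2, 5}. A clique must lie in a single bag of any decomposition, so no decomposition can have width below 2. Combining the bounds, tw(G) = 2.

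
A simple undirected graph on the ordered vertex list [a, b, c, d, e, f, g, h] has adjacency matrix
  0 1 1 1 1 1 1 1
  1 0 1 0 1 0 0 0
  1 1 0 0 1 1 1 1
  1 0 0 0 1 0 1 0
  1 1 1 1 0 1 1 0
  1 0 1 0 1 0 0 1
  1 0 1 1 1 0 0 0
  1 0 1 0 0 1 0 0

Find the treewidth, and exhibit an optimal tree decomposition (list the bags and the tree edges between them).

Each bag holds 4 vertices, so the decomposition has width 3, which upper-bounds the treewidth. For the lower bound, the 4 vertices {a, d, e, g} are pairwise adjacent, and any tree decomposition puts a clique entirely inside one bag — forcing width ≥ 3. Combining the bounds, tw(G) = 3.

Treewidth 3.
One such decomposition:
Bags: B1 = {a, c, e, g}  B2 = {a, d, e, g}  B3 = {a, b, c, e}  B4 = {a, c, e, f}  B5 = {a, c, f, h}
Tree: B1–B2, B1–B3, B3–B4, B4–B5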